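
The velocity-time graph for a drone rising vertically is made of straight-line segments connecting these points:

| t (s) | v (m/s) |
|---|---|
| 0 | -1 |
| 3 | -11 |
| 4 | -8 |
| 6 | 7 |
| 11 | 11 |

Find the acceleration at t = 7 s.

Acceleration is the slope of the v-t graph on 6–11 s: (11 − 7)/(11 − 6) = 0.8 m/s².

0.8 m/s²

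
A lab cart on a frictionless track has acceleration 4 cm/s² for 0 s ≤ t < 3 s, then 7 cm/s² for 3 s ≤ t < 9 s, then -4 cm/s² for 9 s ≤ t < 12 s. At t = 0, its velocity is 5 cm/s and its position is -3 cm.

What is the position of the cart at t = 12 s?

On each constant-a segment, Δv = aΔt and Δx = v₀Δt + ½aΔt²; chain segment to segment.
0–3 s: v starts 5 cm/s; Δx = 5·3 + ½·4·3² = 33 cm; v ends 17 cm/s.
3–9 s: v starts 17 cm/s; Δx = 17·6 + ½·7·6² = 228 cm; v ends 59 cm/s.
9–12 s: v starts 59 cm/s; Δx = 59·3 + ½·-4·3² = 159 cm; v ends 47 cm/s.
x(12) = -3 + Σ Δx = 417 cm.

417 cm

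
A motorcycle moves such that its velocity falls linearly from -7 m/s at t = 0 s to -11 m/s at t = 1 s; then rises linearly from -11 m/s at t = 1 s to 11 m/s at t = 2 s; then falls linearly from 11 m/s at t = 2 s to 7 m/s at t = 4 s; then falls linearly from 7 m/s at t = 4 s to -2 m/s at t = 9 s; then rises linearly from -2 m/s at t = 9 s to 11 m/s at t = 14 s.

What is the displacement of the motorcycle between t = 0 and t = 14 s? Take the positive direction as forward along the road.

44 m

Net displacement equals the area under the velocity-time graph (areas below the axis count negative).
0–1 s: ½(-7 + -11)(1) = -9 m
1–2 s: ½(-11 + 11)(1) = 0 m
2–4 s: ½(11 + 7)(2) = 18 m
4–9 s: ½(7 + -2)(5) = 12.5 m
9–14 s: ½(-2 + 11)(5) = 22.5 m
Net displacement = 44 m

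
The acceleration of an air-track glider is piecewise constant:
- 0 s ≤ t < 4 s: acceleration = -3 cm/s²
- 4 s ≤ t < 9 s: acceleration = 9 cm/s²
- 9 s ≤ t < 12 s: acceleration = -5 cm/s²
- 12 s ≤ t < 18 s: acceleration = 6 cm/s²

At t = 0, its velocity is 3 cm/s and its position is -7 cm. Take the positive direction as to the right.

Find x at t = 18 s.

On each constant-a segment, Δv = aΔt and Δx = v₀Δt + ½aΔt²; chain segment to segment.
0–4 s: v starts 3 cm/s; Δx = 3·4 + ½·-3·4² = -12 cm; v ends -9 cm/s.
4–9 s: v starts -9 cm/s; Δx = -9·5 + ½·9·5² = 67.5 cm; v ends 36 cm/s.
9–12 s: v starts 36 cm/s; Δx = 36·3 + ½·-5·3² = 85.5 cm; v ends 21 cm/s.
12–18 s: v starts 21 cm/s; Δx = 21·6 + ½·6·6² = 234 cm; v ends 57 cm/s.
x(18) = -7 + Σ Δx = 368 cm.

368 cm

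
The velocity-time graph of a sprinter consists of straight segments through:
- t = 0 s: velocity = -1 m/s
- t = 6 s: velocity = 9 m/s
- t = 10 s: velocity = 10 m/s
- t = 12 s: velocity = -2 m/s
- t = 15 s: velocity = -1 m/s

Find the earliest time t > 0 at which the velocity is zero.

v changes sign on 0–6 s (from -1 to 9); the graph is linear there, so v = 0 at t = 0 + (1)·(6 − 0)/(9 − -1) = 0.6 s.

t = 0.6 s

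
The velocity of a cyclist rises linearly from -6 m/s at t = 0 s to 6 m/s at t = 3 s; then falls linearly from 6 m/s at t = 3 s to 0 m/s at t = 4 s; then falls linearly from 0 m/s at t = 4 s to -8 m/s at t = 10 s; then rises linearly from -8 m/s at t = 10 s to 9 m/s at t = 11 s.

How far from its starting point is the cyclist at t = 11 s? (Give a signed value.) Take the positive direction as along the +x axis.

-20.5 m

Net displacement equals the area under the velocity-time graph (areas below the axis count negative).
0–3 s: ½(-6 + 6)(3) = 0 m
3–4 s: ½(6 + 0)(1) = 3 m
4–10 s: ½(0 + -8)(6) = -24 m
10–11 s: ½(-8 + 9)(1) = 0.5 m
Net displacement = -20.5 m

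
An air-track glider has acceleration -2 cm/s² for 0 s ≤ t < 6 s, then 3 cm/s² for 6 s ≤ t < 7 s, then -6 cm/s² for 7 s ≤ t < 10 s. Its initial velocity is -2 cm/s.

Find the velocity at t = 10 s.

-29 cm/s

Δv equals the area under the a-t graph; then v = v₀ + Δv.
0–6 s: -2 × 6 = -12 cm/s
6–7 s: 3 × 1 = 3 cm/s
7–10 s: -6 × 3 = -18 cm/s
Δv = -27 cm/s, so v(10) = -2 + (-27) = -29 cm/s.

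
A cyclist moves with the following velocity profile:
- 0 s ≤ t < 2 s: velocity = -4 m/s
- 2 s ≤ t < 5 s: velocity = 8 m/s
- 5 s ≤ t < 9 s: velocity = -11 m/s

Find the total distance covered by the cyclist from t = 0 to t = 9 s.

76 m

Total distance travelled is ∫|v| dt — sum the magnitudes of each area piece.
0–2 s: |-4| × 2 = 8 m
2–5 s: |8| × 3 = 24 m
5–9 s: |-11| × 4 = 44 m
Total distance = 76 m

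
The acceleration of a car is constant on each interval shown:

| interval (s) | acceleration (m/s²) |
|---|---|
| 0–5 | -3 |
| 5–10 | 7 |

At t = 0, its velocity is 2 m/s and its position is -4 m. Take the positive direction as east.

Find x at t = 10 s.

-9 m

On each constant-a segment, Δv = aΔt and Δx = v₀Δt + ½aΔt²; chain segment to segment.
0–5 s: v starts 2 m/s; Δx = 2·5 + ½·-3·5² = -27.5 m; v ends -13 m/s.
5–10 s: v starts -13 m/s; Δx = -13·5 + ½·7·5² = 22.5 m; v ends 22 m/s.
x(10) = -4 + Σ Δx = -9 m.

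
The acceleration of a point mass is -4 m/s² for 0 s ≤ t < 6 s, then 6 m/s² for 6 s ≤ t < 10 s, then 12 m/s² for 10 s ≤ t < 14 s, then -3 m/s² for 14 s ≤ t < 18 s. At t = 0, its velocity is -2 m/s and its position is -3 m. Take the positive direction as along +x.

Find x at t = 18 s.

105 m

On each constant-a segment, Δv = aΔt and Δx = v₀Δt + ½aΔt²; chain segment to segment.
0–6 s: v starts -2 m/s; Δx = -2·6 + ½·-4·6² = -84 m; v ends -26 m/s.
6–10 s: v starts -26 m/s; Δx = -26·4 + ½·6·4² = -56 m; v ends -2 m/s.
10–14 s: v starts -2 m/s; Δx = -2·4 + ½·12·4² = 88 m; v ends 46 m/s.
14–18 s: v starts 46 m/s; Δx = 46·4 + ½·-3·4² = 160 m; v ends 34 m/s.
x(18) = -3 + Σ Δx = 105 m.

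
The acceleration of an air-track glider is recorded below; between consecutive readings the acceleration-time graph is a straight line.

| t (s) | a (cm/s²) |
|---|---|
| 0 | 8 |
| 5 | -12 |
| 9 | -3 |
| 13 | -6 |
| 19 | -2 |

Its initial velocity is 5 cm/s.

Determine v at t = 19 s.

Δv equals the area under the a-t graph; then v = v₀ + Δv.
0–5 s: ½(8 + -12)(5) = -10 cm/s
5–9 s: ½(-12 + -3)(4) = -30 cm/s
9–13 s: ½(-3 + -6)(4) = -18 cm/s
13–19 s: ½(-6 + -2)(6) = -24 cm/s
Δv = -82 cm/s, so v(19) = 5 + (-82) = -77 cm/s.

-77 cm/s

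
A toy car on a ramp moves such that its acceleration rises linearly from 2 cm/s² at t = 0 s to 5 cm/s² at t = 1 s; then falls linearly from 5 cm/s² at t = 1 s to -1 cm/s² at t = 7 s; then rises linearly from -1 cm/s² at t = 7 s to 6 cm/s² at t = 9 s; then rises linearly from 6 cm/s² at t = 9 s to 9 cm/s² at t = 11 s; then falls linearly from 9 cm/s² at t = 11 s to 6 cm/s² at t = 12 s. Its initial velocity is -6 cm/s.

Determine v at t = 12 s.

Δv equals the area under the a-t graph; then v = v₀ + Δv.
0–1 s: ½(2 + 5)(1) = 3.5 cm/s
1–7 s: ½(5 + -1)(6) = 12 cm/s
7–9 s: ½(-1 + 6)(2) = 5 cm/s
9–11 s: ½(6 + 9)(2) = 15 cm/s
11–12 s: ½(9 + 6)(1) = 7.5 cm/s
Δv = 43 cm/s, so v(12) = -6 + (43) = 37 cm/s.

37 cm/s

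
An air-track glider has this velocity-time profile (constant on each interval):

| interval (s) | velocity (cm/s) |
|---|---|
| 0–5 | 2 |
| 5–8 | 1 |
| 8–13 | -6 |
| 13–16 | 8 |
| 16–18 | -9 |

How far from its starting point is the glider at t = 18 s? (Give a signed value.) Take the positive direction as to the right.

Net displacement equals the area under the velocity-time graph (areas below the axis count negative).
0–5 s: 2 × 5 = 10 cm
5–8 s: 1 × 3 = 3 cm
8–13 s: -6 × 5 = -30 cm
13–16 s: 8 × 3 = 24 cm
16–18 s: -9 × 2 = -18 cm
Net displacement = -11 cm

-11 cm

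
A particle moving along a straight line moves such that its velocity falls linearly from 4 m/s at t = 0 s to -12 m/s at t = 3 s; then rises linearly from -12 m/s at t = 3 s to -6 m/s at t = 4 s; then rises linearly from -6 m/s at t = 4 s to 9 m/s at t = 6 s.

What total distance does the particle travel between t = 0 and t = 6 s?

Distance (not displacement) is the total path length: add the absolute areas under v-t.
0–3 s: v = 0 at t = 0.75 s; triangle areas 1.5 + 13.5 = 15 m
3–4 s: |½(-12 + -6)(1)| = 9 m
4–6 s: v = 0 at t = 4.8 s; triangle areas 2.4 + 5.4 = 7.8 m
Total distance = 31.8 m

31.8 m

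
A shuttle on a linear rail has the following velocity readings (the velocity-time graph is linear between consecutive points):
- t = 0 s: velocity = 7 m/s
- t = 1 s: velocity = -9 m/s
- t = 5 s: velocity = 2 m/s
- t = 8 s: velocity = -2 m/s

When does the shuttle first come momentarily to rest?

v changes sign on 0–1 s (from 7 to -9); the graph is linear there, so v = 0 at t = 0 + (-7)·(1 − 0)/(-9 − 7) = 0.4375 s.

t = 0.4375 s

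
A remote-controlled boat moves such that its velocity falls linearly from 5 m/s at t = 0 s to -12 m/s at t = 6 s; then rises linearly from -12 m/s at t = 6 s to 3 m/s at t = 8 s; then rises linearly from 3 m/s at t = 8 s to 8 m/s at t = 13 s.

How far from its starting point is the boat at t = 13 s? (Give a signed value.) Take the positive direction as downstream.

Net displacement equals the area under the velocity-time graph (areas below the axis count negative).
0–6 s: ½(5 + -12)(6) = -21 m
6–8 s: ½(-12 + 3)(2) = -9 m
8–13 s: ½(3 + 8)(5) = 27.5 m
Net displacement = -2.5 m

-2.5 m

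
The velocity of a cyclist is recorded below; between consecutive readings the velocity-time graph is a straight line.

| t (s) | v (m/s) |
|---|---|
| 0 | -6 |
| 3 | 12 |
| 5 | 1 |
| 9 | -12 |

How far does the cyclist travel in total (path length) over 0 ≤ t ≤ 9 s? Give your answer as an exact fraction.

Total distance travelled is ∫|v| dt — sum the magnitudes of each area piece.
0–3 s: v = 0 at t = 1 s; triangle areas 3 + 12 = 15 m
3–5 s: |½(12 + 1)(2)| = 13 m
5–9 s: v = 0 at t = 69/13 s; triangle areas 2/13 + 288/13 = 290/13 m
Total distance = 654/13 m

654/13 m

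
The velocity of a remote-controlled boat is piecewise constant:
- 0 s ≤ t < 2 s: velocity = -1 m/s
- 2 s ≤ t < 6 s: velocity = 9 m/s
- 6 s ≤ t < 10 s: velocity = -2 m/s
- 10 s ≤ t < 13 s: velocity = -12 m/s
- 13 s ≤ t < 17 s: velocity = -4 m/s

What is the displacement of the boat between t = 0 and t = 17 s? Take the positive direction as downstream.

Displacement is the signed area under the v-t curve.
0–2 s: -1 × 2 = -2 m
2–6 s: 9 × 4 = 36 m
6–10 s: -2 × 4 = -8 m
10–13 s: -12 × 3 = -36 m
13–17 s: -4 × 4 = -16 m
Net displacement = -26 m

-26 m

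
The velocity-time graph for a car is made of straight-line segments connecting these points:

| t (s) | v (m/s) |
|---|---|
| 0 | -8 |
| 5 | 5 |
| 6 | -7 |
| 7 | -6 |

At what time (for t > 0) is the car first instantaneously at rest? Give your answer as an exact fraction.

v changes sign on 0–5 s (from -8 to 5); the graph is linear there, so v = 0 at t = 0 + (8)·(5 − 0)/(5 − -8) = 40/13 s.

t = 40/13 s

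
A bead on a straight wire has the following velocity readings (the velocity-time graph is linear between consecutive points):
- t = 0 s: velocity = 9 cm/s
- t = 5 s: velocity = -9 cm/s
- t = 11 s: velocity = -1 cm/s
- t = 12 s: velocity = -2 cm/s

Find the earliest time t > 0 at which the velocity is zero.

t = 2.5 s

v changes sign on 0–5 s (from 9 to -9); the graph is linear there, so v = 0 at t = 0 + (-9)·(5 − 0)/(-9 − 9) = 2.5 s.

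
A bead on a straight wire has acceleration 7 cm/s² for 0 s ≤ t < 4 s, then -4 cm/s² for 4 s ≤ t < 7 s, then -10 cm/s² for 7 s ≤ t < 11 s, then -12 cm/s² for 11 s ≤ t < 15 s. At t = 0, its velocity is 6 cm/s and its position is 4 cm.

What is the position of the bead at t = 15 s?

On each constant-a segment, Δv = aΔt and Δx = v₀Δt + ½aΔt²; chain segment to segment.
0–4 s: v starts 6 cm/s; Δx = 6·4 + ½·7·4² = 80 cm; v ends 34 cm/s.
4–7 s: v starts 34 cm/s; Δx = 34·3 + ½·-4·3² = 84 cm; v ends 22 cm/s.
7–11 s: v starts 22 cm/s; Δx = 22·4 + ½·-10·4² = 8 cm; v ends -18 cm/s.
11–15 s: v starts -18 cm/s; Δx = -18·4 + ½·-12·4² = -168 cm; v ends -66 cm/s.
x(15) = 4 + Σ Δx = 8 cm.

8 cm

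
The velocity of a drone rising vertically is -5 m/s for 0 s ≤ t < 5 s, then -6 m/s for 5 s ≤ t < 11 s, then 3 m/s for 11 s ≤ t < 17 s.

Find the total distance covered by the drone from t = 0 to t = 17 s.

Total distance travelled is ∫|v| dt — sum the magnitudes of each area piece.
0–5 s: |-5| × 5 = 25 m
5–11 s: |-6| × 6 = 36 m
11–17 s: |3| × 6 = 18 m
Total distance = 79 m

79 m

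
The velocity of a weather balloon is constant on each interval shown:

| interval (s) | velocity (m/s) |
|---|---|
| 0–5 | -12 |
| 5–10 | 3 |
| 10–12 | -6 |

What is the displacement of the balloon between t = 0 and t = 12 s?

-57 m

Net displacement equals the area under the velocity-time graph (areas below the axis count negative).
0–5 s: -12 × 5 = -60 m
5–10 s: 3 × 5 = 15 m
10–12 s: -6 × 2 = -12 m
Net displacement = -57 m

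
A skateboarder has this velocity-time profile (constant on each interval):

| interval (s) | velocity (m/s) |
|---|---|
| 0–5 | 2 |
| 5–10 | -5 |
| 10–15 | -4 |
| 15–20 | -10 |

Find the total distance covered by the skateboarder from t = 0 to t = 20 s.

105 m

Total distance travelled is ∫|v| dt — sum the magnitudes of each area piece.
0–5 s: |2| × 5 = 10 m
5–10 s: |-5| × 5 = 25 m
10–15 s: |-4| × 5 = 20 m
15–20 s: |-10| × 5 = 50 m
Total distance = 105 m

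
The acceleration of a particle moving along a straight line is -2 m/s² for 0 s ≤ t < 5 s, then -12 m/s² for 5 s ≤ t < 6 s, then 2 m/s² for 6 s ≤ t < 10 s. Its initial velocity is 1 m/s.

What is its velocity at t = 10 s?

Δv equals the area under the a-t graph; then v = v₀ + Δv.
0–5 s: -2 × 5 = -10 m/s
5–6 s: -12 × 1 = -12 m/s
6–10 s: 2 × 4 = 8 m/s
Δv = -14 m/s, so v(10) = 1 + (-14) = -13 m/s.

-13 m/s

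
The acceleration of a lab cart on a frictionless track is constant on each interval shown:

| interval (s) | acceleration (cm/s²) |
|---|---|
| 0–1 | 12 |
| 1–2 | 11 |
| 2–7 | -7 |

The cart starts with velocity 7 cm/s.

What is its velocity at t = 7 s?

-5 cm/s

Δv equals the area under the a-t graph; then v = v₀ + Δv.
0–1 s: 12 × 1 = 12 cm/s
1–2 s: 11 × 1 = 11 cm/s
2–7 s: -7 × 5 = -35 cm/s
Δv = -12 cm/s, so v(7) = 7 + (-12) = -5 cm/s.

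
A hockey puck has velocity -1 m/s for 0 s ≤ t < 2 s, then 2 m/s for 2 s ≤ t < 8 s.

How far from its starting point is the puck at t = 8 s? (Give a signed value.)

Net displacement equals the area under the velocity-time graph (areas below the axis count negative).
0–2 s: -1 × 2 = -2 m
2–8 s: 2 × 6 = 12 m
Net displacement = 10 m

10 m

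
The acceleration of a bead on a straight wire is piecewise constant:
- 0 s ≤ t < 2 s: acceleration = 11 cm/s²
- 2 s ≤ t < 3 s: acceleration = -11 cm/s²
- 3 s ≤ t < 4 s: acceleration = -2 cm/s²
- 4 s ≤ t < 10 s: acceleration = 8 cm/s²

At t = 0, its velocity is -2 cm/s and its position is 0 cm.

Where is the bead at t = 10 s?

226.5 cm

On each constant-a segment, Δv = aΔt and Δx = v₀Δt + ½aΔt²; chain segment to segment.
0–2 s: v starts -2 cm/s; Δx = -2·2 + ½·11·2² = 18 cm; v ends 20 cm/s.
2–3 s: v starts 20 cm/s; Δx = 20·1 + ½·-11·1² = 14.5 cm; v ends 9 cm/s.
3–4 s: v starts 9 cm/s; Δx = 9·1 + ½·-2·1² = 8 cm; v ends 7 cm/s.
4–10 s: v starts 7 cm/s; Δx = 7·6 + ½·8·6² = 186 cm; v ends 55 cm/s.
x(10) = 0 + Σ Δx = 226.5 cm.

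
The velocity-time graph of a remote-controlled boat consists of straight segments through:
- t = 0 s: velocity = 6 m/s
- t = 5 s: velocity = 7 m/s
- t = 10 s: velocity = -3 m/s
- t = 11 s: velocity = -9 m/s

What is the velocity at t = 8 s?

On 5–10 s the graph is linear from 7 to -3 m/s: v(8) = 7 + (-3 − 7)·(8 − 5)/(10 − 5) = 1 m/s.

1 m/s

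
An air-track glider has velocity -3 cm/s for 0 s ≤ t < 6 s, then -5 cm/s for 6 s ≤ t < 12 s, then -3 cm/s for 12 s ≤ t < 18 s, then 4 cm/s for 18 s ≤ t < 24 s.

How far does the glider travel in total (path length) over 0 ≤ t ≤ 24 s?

90 cm

Distance (not displacement) is the total path length: add the absolute areas under v-t.
0–6 s: |-3| × 6 = 18 cm
6–12 s: |-5| × 6 = 30 cm
12–18 s: |-3| × 6 = 18 cm
18–24 s: |4| × 6 = 24 cm
Total distance = 90 cm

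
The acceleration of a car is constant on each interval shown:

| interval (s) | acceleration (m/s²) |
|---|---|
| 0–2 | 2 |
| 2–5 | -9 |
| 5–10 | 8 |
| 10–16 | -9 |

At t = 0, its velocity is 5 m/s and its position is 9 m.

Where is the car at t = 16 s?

On each constant-a segment, Δv = aΔt and Δx = v₀Δt + ½aΔt²; chain segment to segment.
0–2 s: v starts 5 m/s; Δx = 5·2 + ½·2·2² = 14 m; v ends 9 m/s.
2–5 s: v starts 9 m/s; Δx = 9·3 + ½·-9·3² = -13.5 m; v ends -18 m/s.
5–10 s: v starts -18 m/s; Δx = -18·5 + ½·8·5² = 10 m; v ends 22 m/s.
10–16 s: v starts 22 m/s; Δx = 22·6 + ½·-9·6² = -30 m; v ends -32 m/s.
x(16) = 9 + Σ Δx = -10.5 m.

-10.5 m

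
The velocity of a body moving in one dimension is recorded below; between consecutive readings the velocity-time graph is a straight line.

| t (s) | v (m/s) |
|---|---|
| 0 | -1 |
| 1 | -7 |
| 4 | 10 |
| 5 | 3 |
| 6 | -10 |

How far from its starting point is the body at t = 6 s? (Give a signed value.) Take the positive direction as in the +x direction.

Displacement is the signed area under the v-t curve.
0–1 s: ½(-1 + -7)(1) = -4 m
1–4 s: ½(-7 + 10)(3) = 4.5 m
4–5 s: ½(10 + 3)(1) = 6.5 m
5–6 s: ½(3 + -10)(1) = -3.5 m
Net displacement = 3.5 m

3.5 m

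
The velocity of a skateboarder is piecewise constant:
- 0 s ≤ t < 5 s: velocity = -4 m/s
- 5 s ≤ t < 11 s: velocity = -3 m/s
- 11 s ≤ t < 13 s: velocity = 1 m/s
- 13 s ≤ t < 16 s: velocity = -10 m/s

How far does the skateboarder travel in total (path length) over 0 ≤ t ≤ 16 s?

70 m

Distance (not displacement) is the total path length: add the absolute areas under v-t.
0–5 s: |-4| × 5 = 20 m
5–11 s: |-3| × 6 = 18 m
11–13 s: |1| × 2 = 2 m
13–16 s: |-10| × 3 = 30 m
Total distance = 70 m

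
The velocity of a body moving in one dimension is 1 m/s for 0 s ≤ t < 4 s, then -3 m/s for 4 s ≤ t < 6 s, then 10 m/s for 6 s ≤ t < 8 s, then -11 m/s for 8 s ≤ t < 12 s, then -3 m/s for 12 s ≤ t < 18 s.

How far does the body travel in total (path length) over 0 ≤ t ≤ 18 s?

Distance (not displacement) is the total path length: add the absolute areas under v-t.
0–4 s: |1| × 4 = 4 m
4–6 s: |-3| × 2 = 6 m
6–8 s: |10| × 2 = 20 m
8–12 s: |-11| × 4 = 44 m
12–18 s: |-3| × 6 = 18 m
Total distance = 92 m

92 m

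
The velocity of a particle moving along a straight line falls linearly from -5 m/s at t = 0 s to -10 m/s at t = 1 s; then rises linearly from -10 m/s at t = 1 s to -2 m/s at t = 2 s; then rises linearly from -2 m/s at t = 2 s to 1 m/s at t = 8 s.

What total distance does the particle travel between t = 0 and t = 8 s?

18.5 m

Total distance travelled is ∫|v| dt — sum the magnitudes of each area piece.
0–1 s: |½(-5 + -10)(1)| = 7.5 m
1–2 s: |½(-10 + -2)(1)| = 6 m
2–8 s: v = 0 at t = 6 s; triangle areas 4 + 1 = 5 m
Total distance = 18.5 m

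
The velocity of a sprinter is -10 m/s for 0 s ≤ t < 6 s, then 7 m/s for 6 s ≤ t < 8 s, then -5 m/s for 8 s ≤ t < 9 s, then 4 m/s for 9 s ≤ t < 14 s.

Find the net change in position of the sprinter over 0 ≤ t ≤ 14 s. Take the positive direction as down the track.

Displacement is the signed area under the v-t curve.
0–6 s: -10 × 6 = -60 m
6–8 s: 7 × 2 = 14 m
8–9 s: -5 × 1 = -5 m
9–14 s: 4 × 5 = 20 m
Net displacement = -31 m

-31 m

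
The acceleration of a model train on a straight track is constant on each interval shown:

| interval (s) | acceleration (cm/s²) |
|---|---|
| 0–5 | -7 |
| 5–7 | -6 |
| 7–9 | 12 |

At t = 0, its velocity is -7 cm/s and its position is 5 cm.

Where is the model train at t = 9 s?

-297.5 cm

On each constant-a segment, Δv = aΔt and Δx = v₀Δt + ½aΔt²; chain segment to segment.
0–5 s: v starts -7 cm/s; Δx = -7·5 + ½·-7·5² = -122.5 cm; v ends -42 cm/s.
5–7 s: v starts -42 cm/s; Δx = -42·2 + ½·-6·2² = -96 cm; v ends -54 cm/s.
7–9 s: v starts -54 cm/s; Δx = -54·2 + ½·12·2² = -84 cm; v ends -30 cm/s.
x(9) = 5 + Σ Δx = -297.5 cm.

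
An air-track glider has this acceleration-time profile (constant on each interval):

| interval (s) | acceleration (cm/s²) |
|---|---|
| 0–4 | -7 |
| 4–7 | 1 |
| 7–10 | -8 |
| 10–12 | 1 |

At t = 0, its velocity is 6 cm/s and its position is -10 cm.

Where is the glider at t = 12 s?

-280.5 cm

On each constant-a segment, Δv = aΔt and Δx = v₀Δt + ½aΔt²; chain segment to segment.
0–4 s: v starts 6 cm/s; Δx = 6·4 + ½·-7·4² = -32 cm; v ends -22 cm/s.
4–7 s: v starts -22 cm/s; Δx = -22·3 + ½·1·3² = -61.5 cm; v ends -19 cm/s.
7–10 s: v starts -19 cm/s; Δx = -19·3 + ½·-8·3² = -93 cm; v ends -43 cm/s.
10–12 s: v starts -43 cm/s; Δx = -43·2 + ½·1·2² = -84 cm; v ends -41 cm/s.
x(12) = -10 + Σ Δx = -280.5 cm.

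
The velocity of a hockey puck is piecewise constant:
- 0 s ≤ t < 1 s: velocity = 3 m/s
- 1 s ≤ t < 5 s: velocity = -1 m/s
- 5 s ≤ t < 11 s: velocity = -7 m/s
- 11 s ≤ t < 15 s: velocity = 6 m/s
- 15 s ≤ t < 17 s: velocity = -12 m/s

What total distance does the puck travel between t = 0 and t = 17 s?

Distance (not displacement) is the total path length: add the absolute areas under v-t.
0–1 s: |3| × 1 = 3 m
1–5 s: |-1| × 4 = 4 m
5–11 s: |-7| × 6 = 42 m
11–15 s: |6| × 4 = 24 m
15–17 s: |-12| × 2 = 24 m
Total distance = 97 m

97 m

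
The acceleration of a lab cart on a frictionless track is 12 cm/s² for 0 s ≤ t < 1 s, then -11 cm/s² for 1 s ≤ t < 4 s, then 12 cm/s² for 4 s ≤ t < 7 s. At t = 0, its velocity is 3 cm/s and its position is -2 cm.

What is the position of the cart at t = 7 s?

2.5 cm

On each constant-a segment, Δv = aΔt and Δx = v₀Δt + ½aΔt²; chain segment to segment.
0–1 s: v starts 3 cm/s; Δx = 3·1 + ½·12·1² = 9 cm; v ends 15 cm/s.
1–4 s: v starts 15 cm/s; Δx = 15·3 + ½·-11·3² = -4.5 cm; v ends -18 cm/s.
4–7 s: v starts -18 cm/s; Δx = -18·3 + ½·12·3² = 0 cm; v ends 18 cm/s.
x(7) = -2 + Σ Δx = 2.5 cm.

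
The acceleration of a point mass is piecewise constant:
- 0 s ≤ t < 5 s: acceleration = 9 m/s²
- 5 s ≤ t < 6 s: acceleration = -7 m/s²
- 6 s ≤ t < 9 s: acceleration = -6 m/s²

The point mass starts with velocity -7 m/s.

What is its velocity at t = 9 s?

13 m/s

Δv equals the area under the a-t graph; then v = v₀ + Δv.
0–5 s: 9 × 5 = 45 m/s
5–6 s: -7 × 1 = -7 m/s
6–9 s: -6 × 3 = -18 m/s
Δv = 20 m/s, so v(9) = -7 + (20) = 13 m/s.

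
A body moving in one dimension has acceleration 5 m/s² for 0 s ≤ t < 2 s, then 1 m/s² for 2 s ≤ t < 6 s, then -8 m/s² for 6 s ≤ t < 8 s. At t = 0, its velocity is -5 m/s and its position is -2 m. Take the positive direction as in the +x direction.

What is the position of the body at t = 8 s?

On each constant-a segment, Δv = aΔt and Δx = v₀Δt + ½aΔt²; chain segment to segment.
0–2 s: v starts -5 m/s; Δx = -5·2 + ½·5·2² = 0 m; v ends 5 m/s.
2–6 s: v starts 5 m/s; Δx = 5·4 + ½·1·4² = 28 m; v ends 9 m/s.
6–8 s: v starts 9 m/s; Δx = 9·2 + ½·-8·2² = 2 m; v ends -7 m/s.
x(8) = -2 + Σ Δx = 28 m.

28 m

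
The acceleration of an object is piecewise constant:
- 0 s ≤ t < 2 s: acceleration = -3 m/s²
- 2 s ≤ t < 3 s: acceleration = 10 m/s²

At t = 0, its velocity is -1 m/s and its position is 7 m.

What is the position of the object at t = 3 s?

-3 m

On each constant-a segment, Δv = aΔt and Δx = v₀Δt + ½aΔt²; chain segment to segment.
0–2 s: v starts -1 m/s; Δx = -1·2 + ½·-3·2² = -8 m; v ends -7 m/s.
2–3 s: v starts -7 m/s; Δx = -7·1 + ½·10·1² = -2 m; v ends 3 m/s.
x(3) = 7 + Σ Δx = -3 m.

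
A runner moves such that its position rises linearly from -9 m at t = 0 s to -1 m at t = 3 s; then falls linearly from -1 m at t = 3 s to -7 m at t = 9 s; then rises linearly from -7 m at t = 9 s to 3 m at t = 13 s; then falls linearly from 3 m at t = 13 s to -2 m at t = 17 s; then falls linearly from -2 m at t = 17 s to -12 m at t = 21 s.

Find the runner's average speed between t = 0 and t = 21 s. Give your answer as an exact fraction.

13/7 m/s

Average speed = (total path length)/(elapsed time); on a piecewise-linear x-t graph the path length is Σ|Δx|.
0–3 s: |Δx| = |-1 − -9| = 8 m
3–9 s: |Δx| = |-7 − -1| = 6 m
9–13 s: |Δx| = |3 − -7| = 10 m
13–17 s: |Δx| = |-2 − 3| = 5 m
17–21 s: |Δx| = |-12 − -2| = 10 m
Total path = 39 m; average speed = 39/21 = 13/7 m/s.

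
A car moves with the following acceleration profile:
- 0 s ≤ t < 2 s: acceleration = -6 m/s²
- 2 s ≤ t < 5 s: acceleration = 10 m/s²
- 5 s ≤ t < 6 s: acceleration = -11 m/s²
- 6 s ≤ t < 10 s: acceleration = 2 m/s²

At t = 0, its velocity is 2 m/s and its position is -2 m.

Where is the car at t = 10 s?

71.5 m

On each constant-a segment, Δv = aΔt and Δx = v₀Δt + ½aΔt²; chain segment to segment.
0–2 s: v starts 2 m/s; Δx = 2·2 + ½·-6·2² = -8 m; v ends -10 m/s.
2–5 s: v starts -10 m/s; Δx = -10·3 + ½·10·3² = 15 m; v ends 20 m/s.
5–6 s: v starts 20 m/s; Δx = 20·1 + ½·-11·1² = 14.5 m; v ends 9 m/s.
6–10 s: v starts 9 m/s; Δx = 9·4 + ½·2·4² = 52 m; v ends 17 m/s.
x(10) = -2 + Σ Δx = 71.5 m.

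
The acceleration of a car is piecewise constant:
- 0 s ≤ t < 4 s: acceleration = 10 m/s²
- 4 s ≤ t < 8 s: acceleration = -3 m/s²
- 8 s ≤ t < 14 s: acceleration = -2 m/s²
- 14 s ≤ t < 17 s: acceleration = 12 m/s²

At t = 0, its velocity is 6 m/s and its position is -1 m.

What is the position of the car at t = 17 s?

On each constant-a segment, Δv = aΔt and Δx = v₀Δt + ½aΔt²; chain segment to segment.
0–4 s: v starts 6 m/s; Δx = 6·4 + ½·10·4² = 104 m; v ends 46 m/s.
4–8 s: v starts 46 m/s; Δx = 46·4 + ½·-3·4² = 160 m; v ends 34 m/s.
8–14 s: v starts 34 m/s; Δx = 34·6 + ½·-2·6² = 168 m; v ends 22 m/s.
14–17 s: v starts 22 m/s; Δx = 22·3 + ½·12·3² = 120 m; v ends 58 m/s.
x(17) = -1 + Σ Δx = 551 m.

551 m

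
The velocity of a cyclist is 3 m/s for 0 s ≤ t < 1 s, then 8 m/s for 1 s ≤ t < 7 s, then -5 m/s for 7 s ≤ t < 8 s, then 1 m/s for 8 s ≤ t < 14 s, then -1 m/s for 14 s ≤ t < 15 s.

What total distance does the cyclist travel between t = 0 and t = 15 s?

63 m

Distance (not displacement) is the total path length: add the absolute areas under v-t.
0–1 s: |3| × 1 = 3 m
1–7 s: |8| × 6 = 48 m
7–8 s: |-5| × 1 = 5 m
8–14 s: |1| × 6 = 6 m
14–15 s: |-1| × 1 = 1 m
Total distance = 63 m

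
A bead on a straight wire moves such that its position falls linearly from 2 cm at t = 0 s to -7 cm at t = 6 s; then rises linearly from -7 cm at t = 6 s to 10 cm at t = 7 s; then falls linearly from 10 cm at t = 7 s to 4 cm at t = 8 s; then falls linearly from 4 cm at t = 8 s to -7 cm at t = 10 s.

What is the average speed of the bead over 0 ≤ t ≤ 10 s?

Average speed = (total path length)/(elapsed time); on a piecewise-linear x-t graph the path length is Σ|Δx|.
0–6 s: |Δx| = |-7 − 2| = 9 cm
6–7 s: |Δx| = |10 − -7| = 17 cm
7–8 s: |Δx| = |4 − 10| = 6 cm
8–10 s: |Δx| = |-7 − 4| = 11 cm
Total path = 43 cm; average speed = 43/10 = 4.3 cm/s.

4.3 cm/s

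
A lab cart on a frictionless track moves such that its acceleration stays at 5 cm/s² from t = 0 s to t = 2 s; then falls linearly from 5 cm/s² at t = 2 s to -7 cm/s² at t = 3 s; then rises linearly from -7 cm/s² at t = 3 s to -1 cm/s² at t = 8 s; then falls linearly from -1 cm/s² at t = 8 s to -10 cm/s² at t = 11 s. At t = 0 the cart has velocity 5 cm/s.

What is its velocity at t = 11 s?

Δv equals the area under the a-t graph; then v = v₀ + Δv.
0–2 s: 5 × 2 = 10 cm/s
2–3 s: ½(5 + -7)(1) = -1 cm/s
3–8 s: ½(-7 + -1)(5) = -20 cm/s
8–11 s: ½(-1 + -10)(3) = -16.5 cm/s
Δv = -27.5 cm/s, so v(11) = 5 + (-27.5) = -22.5 cm/s.

-22.5 cm/s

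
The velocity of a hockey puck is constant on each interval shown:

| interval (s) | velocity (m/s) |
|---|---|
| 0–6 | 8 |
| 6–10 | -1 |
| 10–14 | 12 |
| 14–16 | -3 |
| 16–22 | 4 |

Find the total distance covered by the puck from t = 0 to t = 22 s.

Total distance travelled is ∫|v| dt — sum the magnitudes of each area piece.
0–6 s: |8| × 6 = 48 m
6–10 s: |-1| × 4 = 4 m
10–14 s: |12| × 4 = 48 m
14–16 s: |-3| × 2 = 6 m
16–22 s: |4| × 6 = 24 m
Total distance = 130 m

130 m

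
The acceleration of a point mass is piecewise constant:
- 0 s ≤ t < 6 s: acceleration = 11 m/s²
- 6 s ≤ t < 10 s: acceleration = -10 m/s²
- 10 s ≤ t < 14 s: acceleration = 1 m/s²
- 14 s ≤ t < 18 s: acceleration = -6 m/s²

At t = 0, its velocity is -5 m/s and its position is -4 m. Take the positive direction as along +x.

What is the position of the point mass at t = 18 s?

On each constant-a segment, Δv = aΔt and Δx = v₀Δt + ½aΔt²; chain segment to segment.
0–6 s: v starts -5 m/s; Δx = -5·6 + ½·11·6² = 168 m; v ends 61 m/s.
6–10 s: v starts 61 m/s; Δx = 61·4 + ½·-10·4² = 164 m; v ends 21 m/s.
10–14 s: v starts 21 m/s; Δx = 21·4 + ½·1·4² = 92 m; v ends 25 m/s.
14–18 s: v starts 25 m/s; Δx = 25·4 + ½·-6·4² = 52 m; v ends 1 m/s.
x(18) = -4 + Σ Δx = 472 m.

472 m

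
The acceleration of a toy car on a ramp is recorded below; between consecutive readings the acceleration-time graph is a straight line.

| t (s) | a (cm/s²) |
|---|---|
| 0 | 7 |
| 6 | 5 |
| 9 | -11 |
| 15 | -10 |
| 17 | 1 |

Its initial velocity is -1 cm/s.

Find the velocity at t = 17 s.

Δv equals the area under the a-t graph; then v = v₀ + Δv.
0–6 s: ½(7 + 5)(6) = 36 cm/s
6–9 s: ½(5 + -11)(3) = -9 cm/s
9–15 s: ½(-11 + -10)(6) = -63 cm/s
15–17 s: ½(-10 + 1)(2) = -9 cm/s
Δv = -45 cm/s, so v(17) = -1 + (-45) = -46 cm/s.

-46 cm/s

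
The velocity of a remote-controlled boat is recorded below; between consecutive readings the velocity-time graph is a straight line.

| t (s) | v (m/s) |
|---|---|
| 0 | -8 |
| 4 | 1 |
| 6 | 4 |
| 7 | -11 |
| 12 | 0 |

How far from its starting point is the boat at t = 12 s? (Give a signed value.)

-40 m

Displacement is the signed area under the v-t curve.
0–4 s: ½(-8 + 1)(4) = -14 m
4–6 s: ½(1 + 4)(2) = 5 m
6–7 s: ½(4 + -11)(1) = -3.5 m
7–12 s: ½(-11 + 0)(5) = -27.5 m
Net displacement = -40 m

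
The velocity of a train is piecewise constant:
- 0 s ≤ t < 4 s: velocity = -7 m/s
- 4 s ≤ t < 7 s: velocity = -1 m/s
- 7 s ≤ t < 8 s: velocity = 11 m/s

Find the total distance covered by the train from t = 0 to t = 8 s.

42 m

Distance (not displacement) is the total path length: add the absolute areas under v-t.
0–4 s: |-7| × 4 = 28 m
4–7 s: |-1| × 3 = 3 m
7–8 s: |11| × 1 = 11 m
Total distance = 42 m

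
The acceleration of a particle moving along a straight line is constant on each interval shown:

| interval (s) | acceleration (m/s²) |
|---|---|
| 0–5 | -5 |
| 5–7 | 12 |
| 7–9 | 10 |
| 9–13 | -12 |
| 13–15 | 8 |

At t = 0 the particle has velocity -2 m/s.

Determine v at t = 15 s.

-15 m/s

Δv equals the area under the a-t graph; then v = v₀ + Δv.
0–5 s: -5 × 5 = -25 m/s
5–7 s: 12 × 2 = 24 m/s
7–9 s: 10 × 2 = 20 m/s
9–13 s: -12 × 4 = -48 m/s
13–15 s: 8 × 2 = 16 m/s
Δv = -13 m/s, so v(15) = -2 + (-13) = -15 m/s.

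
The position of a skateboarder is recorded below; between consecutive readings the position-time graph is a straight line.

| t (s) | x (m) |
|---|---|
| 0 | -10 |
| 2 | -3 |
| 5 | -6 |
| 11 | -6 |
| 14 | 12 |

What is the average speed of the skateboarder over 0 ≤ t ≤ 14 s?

2 m/s

Average speed = (total path length)/(elapsed time); on a piecewise-linear x-t graph the path length is Σ|Δx|.
0–2 s: |Δx| = |-3 − -10| = 7 m
2–5 s: |Δx| = |-6 − -3| = 3 m
5–11 s: |Δx| = |-6 − -6| = 0 m
11–14 s: |Δx| = |12 − -6| = 18 m
Total path = 28 m; average speed = 28/14 = 2 m/s.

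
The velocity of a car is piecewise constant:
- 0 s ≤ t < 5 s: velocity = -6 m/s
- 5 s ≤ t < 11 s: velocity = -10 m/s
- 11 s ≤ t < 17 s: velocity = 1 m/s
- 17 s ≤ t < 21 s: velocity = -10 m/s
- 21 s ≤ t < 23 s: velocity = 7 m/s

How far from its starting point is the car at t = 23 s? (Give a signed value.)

-110 m

Displacement is the signed area under the v-t curve.
0–5 s: -6 × 5 = -30 m
5–11 s: -10 × 6 = -60 m
11–17 s: 1 × 6 = 6 m
17–21 s: -10 × 4 = -40 m
21–23 s: 7 × 2 = 14 m
Net displacement = -110 m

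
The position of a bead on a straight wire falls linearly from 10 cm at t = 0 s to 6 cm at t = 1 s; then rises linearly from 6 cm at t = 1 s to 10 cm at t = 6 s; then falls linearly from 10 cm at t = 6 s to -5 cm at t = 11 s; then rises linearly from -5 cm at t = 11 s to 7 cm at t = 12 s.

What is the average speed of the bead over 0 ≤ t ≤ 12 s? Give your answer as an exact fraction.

Average speed = (total path length)/(elapsed time); on a piecewise-linear x-t graph the path length is Σ|Δx|.
0–1 s: |Δx| = |6 − 10| = 4 cm
1–6 s: |Δx| = |10 − 6| = 4 cm
6–11 s: |Δx| = |-5 − 10| = 15 cm
11–12 s: |Δx| = |7 − -5| = 12 cm
Total path = 35 cm; average speed = 35/12 = 35/12 cm/s.

35/12 cm/s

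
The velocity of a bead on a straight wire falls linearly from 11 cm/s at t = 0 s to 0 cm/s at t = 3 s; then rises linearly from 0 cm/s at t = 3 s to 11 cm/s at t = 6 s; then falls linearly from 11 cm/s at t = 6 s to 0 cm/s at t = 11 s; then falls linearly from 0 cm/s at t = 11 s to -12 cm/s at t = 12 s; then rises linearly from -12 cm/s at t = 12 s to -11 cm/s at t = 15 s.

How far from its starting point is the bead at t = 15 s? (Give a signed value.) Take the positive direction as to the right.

Net displacement equals the area under the velocity-time graph (areas below the axis count negative).
0–3 s: ½(11 + 0)(3) = 16.5 cm
3–6 s: ½(0 + 11)(3) = 16.5 cm
6–11 s: ½(11 + 0)(5) = 27.5 cm
11–12 s: ½(0 + -12)(1) = -6 cm
12–15 s: ½(-12 + -11)(3) = -34.5 cm
Net displacement = 20 cm

20 cm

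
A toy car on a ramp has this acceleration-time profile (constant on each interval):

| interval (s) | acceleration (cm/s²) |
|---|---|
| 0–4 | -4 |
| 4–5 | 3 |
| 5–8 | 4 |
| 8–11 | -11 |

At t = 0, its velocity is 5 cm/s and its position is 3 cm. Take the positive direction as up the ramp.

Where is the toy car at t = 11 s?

-62 cm

On each constant-a segment, Δv = aΔt and Δx = v₀Δt + ½aΔt²; chain segment to segment.
0–4 s: v starts 5 cm/s; Δx = 5·4 + ½·-4·4² = -12 cm; v ends -11 cm/s.
4–5 s: v starts -11 cm/s; Δx = -11·1 + ½·3·1² = -9.5 cm; v ends -8 cm/s.
5–8 s: v starts -8 cm/s; Δx = -8·3 + ½·4·3² = -6 cm; v ends 4 cm/s.
8–11 s: v starts 4 cm/s; Δx = 4·3 + ½·-11·3² = -37.5 cm; v ends -29 cm/s.
x(11) = 3 + Σ Δx = -62 cm.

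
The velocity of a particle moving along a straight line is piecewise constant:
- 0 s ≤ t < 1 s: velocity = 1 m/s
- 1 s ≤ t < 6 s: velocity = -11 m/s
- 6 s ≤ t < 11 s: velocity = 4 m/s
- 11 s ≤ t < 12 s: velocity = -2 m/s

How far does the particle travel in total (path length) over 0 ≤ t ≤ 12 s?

Distance (not displacement) is the total path length: add the absolute areas under v-t.
0–1 s: |1| × 1 = 1 m
1–6 s: |-11| × 5 = 55 m
6–11 s: |4| × 5 = 20 m
11–12 s: |-2| × 1 = 2 m
Total distance = 78 m

78 m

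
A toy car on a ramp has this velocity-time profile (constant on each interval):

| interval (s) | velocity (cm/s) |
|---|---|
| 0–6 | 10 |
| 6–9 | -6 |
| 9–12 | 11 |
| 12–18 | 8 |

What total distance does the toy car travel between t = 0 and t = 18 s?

159 cm

Distance (not displacement) is the total path length: add the absolute areas under v-t.
0–6 s: |10| × 6 = 60 cm
6–9 s: |-6| × 3 = 18 cm
9–12 s: |11| × 3 = 33 cm
12–18 s: |8| × 6 = 48 cm
Total distance = 159 cm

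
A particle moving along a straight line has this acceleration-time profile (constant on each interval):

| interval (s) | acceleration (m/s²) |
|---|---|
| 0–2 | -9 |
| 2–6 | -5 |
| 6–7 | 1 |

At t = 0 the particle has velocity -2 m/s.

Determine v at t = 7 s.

-39 m/s

Δv equals the area under the a-t graph; then v = v₀ + Δv.
0–2 s: -9 × 2 = -18 m/s
2–6 s: -5 × 4 = -20 m/s
6–7 s: 1 × 1 = 1 m/s
Δv = -37 m/s, so v(7) = -2 + (-37) = -39 m/s.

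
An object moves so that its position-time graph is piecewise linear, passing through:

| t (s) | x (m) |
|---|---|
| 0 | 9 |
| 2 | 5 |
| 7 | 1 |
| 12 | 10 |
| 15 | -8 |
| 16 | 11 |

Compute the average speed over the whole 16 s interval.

Average speed = (total path length)/(elapsed time); on a piecewise-linear x-t graph the path length is Σ|Δx|.
0–2 s: |Δx| = |5 − 9| = 4 m
2–7 s: |Δx| = |1 − 5| = 4 m
7–12 s: |Δx| = |10 − 1| = 9 m
12–15 s: |Δx| = |-8 − 10| = 18 m
15–16 s: |Δx| = |11 − -8| = 19 m
Total path = 54 m; average speed = 54/16 = 3.375 m/s.

3.375 m/s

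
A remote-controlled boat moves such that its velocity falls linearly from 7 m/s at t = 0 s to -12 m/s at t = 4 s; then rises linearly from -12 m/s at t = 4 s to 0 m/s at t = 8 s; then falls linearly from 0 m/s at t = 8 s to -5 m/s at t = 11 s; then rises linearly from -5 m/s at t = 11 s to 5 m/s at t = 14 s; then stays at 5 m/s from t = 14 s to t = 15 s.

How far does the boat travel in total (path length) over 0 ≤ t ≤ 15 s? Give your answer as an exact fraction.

Total distance travelled is ∫|v| dt — sum the magnitudes of each area piece.
0–4 s: v = 0 at t = 28/19 s; triangle areas 98/19 + 288/19 = 386/19 m
4–8 s: |½(-12 + 0)(4)| = 24 m
8–11 s: |½(0 + -5)(3)| = 7.5 m
11–14 s: v = 0 at t = 12.5 s; triangle areas 3.75 + 3.75 = 7.5 m
14–15 s: |5| × 1 = 5 m
Total distance = 1222/19 m

1222/19 m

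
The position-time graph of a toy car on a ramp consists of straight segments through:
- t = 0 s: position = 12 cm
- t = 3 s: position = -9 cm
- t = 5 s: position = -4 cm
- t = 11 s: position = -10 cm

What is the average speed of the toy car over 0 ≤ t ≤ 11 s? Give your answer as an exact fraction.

32/11 cm/s

Average speed = (total path length)/(elapsed time); on a piecewise-linear x-t graph the path length is Σ|Δx|.
0–3 s: |Δx| = |-9 − 12| = 21 cm
3–5 s: |Δx| = |-4 − -9| = 5 cm
5–11 s: |Δx| = |-10 − -4| = 6 cm
Total path = 32 cm; average speed = 32/11 = 32/11 cm/s.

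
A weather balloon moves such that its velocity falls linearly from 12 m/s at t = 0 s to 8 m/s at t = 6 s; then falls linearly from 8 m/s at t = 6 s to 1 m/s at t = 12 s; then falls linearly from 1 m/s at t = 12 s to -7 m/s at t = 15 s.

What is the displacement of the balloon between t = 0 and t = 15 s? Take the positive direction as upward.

78 m

Displacement is the signed area under the v-t curve.
0–6 s: ½(12 + 8)(6) = 60 m
6–12 s: ½(8 + 1)(6) = 27 m
12–15 s: ½(1 + -7)(3) = -9 m
Net displacement = 78 m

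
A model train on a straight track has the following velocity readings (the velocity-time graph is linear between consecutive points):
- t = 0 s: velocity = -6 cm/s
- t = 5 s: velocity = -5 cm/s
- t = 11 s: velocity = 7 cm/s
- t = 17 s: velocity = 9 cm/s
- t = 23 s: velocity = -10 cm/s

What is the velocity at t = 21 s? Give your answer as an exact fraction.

On 17–23 s the graph is linear from 9 to -10 cm/s: v(21) = 9 + (-10 − 9)·(21 − 17)/(23 − 17) = -11/3 cm/s.

-11/3 cm/s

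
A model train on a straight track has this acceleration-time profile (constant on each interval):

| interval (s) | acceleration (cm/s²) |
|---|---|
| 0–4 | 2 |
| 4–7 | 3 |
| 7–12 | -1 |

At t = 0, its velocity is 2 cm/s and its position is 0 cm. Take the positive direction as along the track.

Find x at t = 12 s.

150 cm

On each constant-a segment, Δv = aΔt and Δx = v₀Δt + ½aΔt²; chain segment to segment.
0–4 s: v starts 2 cm/s; Δx = 2·4 + ½·2·4² = 24 cm; v ends 10 cm/s.
4–7 s: v starts 10 cm/s; Δx = 10·3 + ½·3·3² = 43.5 cm; v ends 19 cm/s.
7–12 s: v starts 19 cm/s; Δx = 19·5 + ½·-1·5² = 82.5 cm; v ends 14 cm/s.
x(12) = 0 + Σ Δx = 150 cm.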